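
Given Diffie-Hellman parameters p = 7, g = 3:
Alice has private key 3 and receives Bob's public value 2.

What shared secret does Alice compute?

Step 1: s = B^a mod p = 2^3 mod 7.
  2^1 mod 7 = 2
  2^2 mod 7 = (2 * 2) mod 7 = 4
  2^3 mod 7 = (4 * 2) mod 7 = 1
Result: shared secret = 1.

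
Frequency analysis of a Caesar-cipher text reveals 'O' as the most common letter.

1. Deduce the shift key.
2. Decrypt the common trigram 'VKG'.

Step 1: In English, 'E' is the most frequent letter (12.7%).
Step 2: The most frequent ciphertext letter is 'O' (position 14).
Step 3: Shift = (14 - 4) mod 26 = 10.
Step 4: Decrypt 'VKG' by shifting back 10:
  V -> L
  K -> A
  G -> W
Step 5: 'VKG' decrypts to 'LAW'.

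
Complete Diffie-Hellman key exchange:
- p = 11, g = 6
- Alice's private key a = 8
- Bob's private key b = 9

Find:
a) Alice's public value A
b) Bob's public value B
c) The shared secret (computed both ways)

Step 1: A = g^a mod p = 6^8 mod 11 = 4.
Step 2: B = g^b mod p = 6^9 mod 11 = 2.
Step 3: Alice computes s = B^a mod p = 2^8 mod 11 = 3.
Step 4: Bob computes s = A^b mod p = 4^9 mod 11 = 3.
Both sides agree: shared secret = 3.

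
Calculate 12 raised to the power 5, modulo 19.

Step 1: Compute 12^5 mod 19 step by step, reducing modulo 19 at each step.
  12^1 mod 19 = 12
  12^2 mod 19 = (12 * 12) mod 19 = 11
  12^3 mod 19 = (11 * 12) mod 19 = 18
  12^4 mod 19 = (18 * 12) mod 19 = 7
  12^5 mod 19 = (7 * 12) mod 19 = 8
Step 2: Result = 8.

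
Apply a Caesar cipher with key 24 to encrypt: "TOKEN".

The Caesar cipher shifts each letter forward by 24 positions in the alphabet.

Step 1: For each letter, shift forward by 24 positions (mod 26).
  T (position 19) -> position (19+24) mod 26 = 17 -> R
  O (position 14) -> position (14+24) mod 26 = 12 -> M
  K (position 10) -> position (10+24) mod 26 = 8 -> I
  E (position 4) -> position (4+24) mod 26 = 2 -> C
  N (position 13) -> position (13+24) mod 26 = 11 -> L
Result: RMICL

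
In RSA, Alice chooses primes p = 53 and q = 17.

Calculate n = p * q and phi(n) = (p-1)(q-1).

Step 1: n = p * q = 53 * 17 = 901.
Step 2: phi(n) = (p-1)(q-1) = 52 * 16 = 832.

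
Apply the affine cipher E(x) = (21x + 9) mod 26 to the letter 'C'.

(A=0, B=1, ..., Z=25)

Step 1: Convert 'C' to number: x = 2.
Step 2: E(2) = (21 * 2 + 9) mod 26 = 51 mod 26 = 25.
Step 3: Convert 25 back to letter: Z.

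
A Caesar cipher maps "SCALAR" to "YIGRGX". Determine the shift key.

Step 1: Compare first letters: S (position 18) -> Y (position 24).
Step 2: Shift = (24 - 18) mod 26 = 6.
The shift value is 6.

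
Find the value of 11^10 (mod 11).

Step 1: Compute 11^10 mod 11 step by step, reducing modulo 11 at each step.
  11^1 mod 11 = 0
  11^2 mod 11 = (0 * 11) mod 11 = 0
  11^3 mod 11 = (0 * 11) mod 11 = 0
  11^4 mod 11 = (0 * 11) mod 11 = 0
  11^5 mod 11 = (0 * 11) mod 11 = 0
  11^6 mod 11 = (0 * 11) mod 11 = 0
  11^7 mod 11 = (0 * 11) mod 11 = 0
  11^8 mod 11 = (0 * 11) mod 11 = 0
  11^9 mod 11 = (0 * 11) mod 11 = 0
  11^10 mod 11 = (0 * 11) mod 11 = 0
Step 2: Result = 0.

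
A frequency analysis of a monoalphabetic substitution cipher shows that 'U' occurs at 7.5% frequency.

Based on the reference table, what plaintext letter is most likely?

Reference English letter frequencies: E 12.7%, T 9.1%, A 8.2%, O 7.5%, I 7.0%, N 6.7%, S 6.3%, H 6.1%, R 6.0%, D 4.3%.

Step 1: The observed frequency is 7.5%.
Step 2: Compare with English frequencies:
  E: 12.7% (difference: 5.2%)
  T: 9.1% (difference: 1.6%)
  A: 8.2% (difference: 0.7%)
  O: 7.5% (difference: 0.0%) <-- closest
  I: 7.0% (difference: 0.5%)
  N: 6.7% (difference: 0.8%)
  S: 6.3% (difference: 1.2%)
  H: 6.1% (difference: 1.4%)
  R: 6.0% (difference: 1.5%)
  D: 4.3% (difference: 3.2%)
Step 3: 'U' most likely represents 'O' (frequency 7.5%).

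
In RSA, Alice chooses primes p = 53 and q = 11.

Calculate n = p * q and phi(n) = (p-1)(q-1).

Step 1: n = p * q = 53 * 11 = 583.
Step 2: phi(n) = (p-1)(q-1) = 52 * 10 = 520.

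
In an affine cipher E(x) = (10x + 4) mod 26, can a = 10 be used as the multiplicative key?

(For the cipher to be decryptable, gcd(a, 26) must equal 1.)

Step 1: Compute gcd(10, 26).
Step 2: gcd(10, 26) = 2.
Since gcd = 2 != 1, 10 shares a common factor with 26, so it cannot be used.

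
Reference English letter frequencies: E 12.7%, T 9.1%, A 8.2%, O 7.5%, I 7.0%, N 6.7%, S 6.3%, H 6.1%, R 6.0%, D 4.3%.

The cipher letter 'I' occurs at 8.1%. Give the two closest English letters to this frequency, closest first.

Step 1: Observed frequency of 'I' is 8.1%.
Step 2: Compute distances to each reference frequency and sort:
  A (8.2%): difference = 0.1% <-- BEST
  O (7.5%): difference = 0.6% <-- RUNNER-UP
  T (9.1%): difference = 1.0%
  I (7.0%): difference = 1.1%
  N (6.7%): difference = 1.4%
Step 3: Most likely is 'A' (8.2%, diff 0.1%); second most likely is 'O' (7.5%, diff 0.6%).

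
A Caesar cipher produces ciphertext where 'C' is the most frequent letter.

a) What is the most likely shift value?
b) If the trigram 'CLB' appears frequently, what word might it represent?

Step 1: In English, 'E' is the most frequent letter (12.7%).
Step 2: The most frequent ciphertext letter is 'C' (position 2).
Step 3: Shift = (2 - 4) mod 26 = 24.
Step 4: Decrypt 'CLB' by shifting back 24:
  C -> E
  L -> N
  B -> D
Step 5: 'CLB' decrypts to 'END'.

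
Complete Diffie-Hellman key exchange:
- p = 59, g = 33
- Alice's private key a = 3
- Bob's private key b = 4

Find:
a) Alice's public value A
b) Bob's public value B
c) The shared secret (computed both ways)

Step 1: A = g^a mod p = 33^3 mod 59 = 6.
Step 2: B = g^b mod p = 33^4 mod 59 = 21.
Step 3: Alice computes s = B^a mod p = 21^3 mod 59 = 57.
Step 4: Bob computes s = A^b mod p = 6^4 mod 59 = 57.
Both sides agree: shared secret = 57.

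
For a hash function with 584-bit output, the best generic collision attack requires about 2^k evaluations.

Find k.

Step 1: The hash has a 584-bit output.
Step 2: Collision resistance means it should be infeasible to find any x != y with h(x) = h(y).
By the birthday bound, a generic collision search succeeds after about sqrt(2^584) = 2^(584/2) = 2^292 evaluations.
Step 3: Security level = 292 bits.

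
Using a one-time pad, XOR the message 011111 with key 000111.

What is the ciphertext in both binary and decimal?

Step 1: Write out the XOR operation bit by bit:
  Message: 011111
  Key:     000111
  XOR:     011000
Step 2: Convert to decimal: 011000 = 24.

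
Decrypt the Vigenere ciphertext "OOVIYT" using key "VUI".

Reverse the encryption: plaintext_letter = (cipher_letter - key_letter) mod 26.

Step 1: Extend key: VUIVUI
Step 2: Decrypt each letter (c - k) mod 26:
  O(14) - V(21) = (14-21) mod 26 = 19 = T
  O(14) - U(20) = (14-20) mod 26 = 20 = U
  V(21) - I(8) = (21-8) mod 26 = 13 = N
  I(8) - V(21) = (8-21) mod 26 = 13 = N
  Y(24) - U(20) = (24-20) mod 26 = 4 = E
  T(19) - I(8) = (19-8) mod 26 = 11 = L
Plaintext: TUNNEL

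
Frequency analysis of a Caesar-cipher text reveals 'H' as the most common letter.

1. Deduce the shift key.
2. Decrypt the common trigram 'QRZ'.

Step 1: In English, 'E' is the most frequent letter (12.7%).
Step 2: The most frequent ciphertext letter is 'H' (position 7).
Step 3: Shift = (7 - 4) mod 26 = 3.
Step 4: Decrypt 'QRZ' by shifting back 3:
  Q -> N
  R -> O
  Z -> W
Step 5: 'QRZ' decrypts to 'NOW'.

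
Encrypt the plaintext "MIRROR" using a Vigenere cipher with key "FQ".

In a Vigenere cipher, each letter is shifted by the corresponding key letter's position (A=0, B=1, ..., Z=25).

Step 1: Repeat key to match plaintext length:
  Plaintext: MIRROR
  Key:       FQFQFQ
Step 2: Encrypt each letter:
  M(12) + F(5) = (12+5) mod 26 = 17 = R
  I(8) + Q(16) = (8+16) mod 26 = 24 = Y
  R(17) + F(5) = (17+5) mod 26 = 22 = W
  R(17) + Q(16) = (17+16) mod 26 = 7 = H
  O(14) + F(5) = (14+5) mod 26 = 19 = T
  R(17) + Q(16) = (17+16) mod 26 = 7 = H
Ciphertext: RYWHTH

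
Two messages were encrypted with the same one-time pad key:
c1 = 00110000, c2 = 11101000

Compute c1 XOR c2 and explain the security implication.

Step 1: c1 XOR c2 = (m1 XOR k) XOR (m2 XOR k).
Step 2: By XOR associativity/commutativity: = m1 XOR m2 XOR k XOR k = m1 XOR m2.
Step 3: 00110000 XOR 11101000 = 11011000 = 216.
Step 4: The key cancels out! An attacker learns m1 XOR m2 = 216, revealing the relationship between plaintexts.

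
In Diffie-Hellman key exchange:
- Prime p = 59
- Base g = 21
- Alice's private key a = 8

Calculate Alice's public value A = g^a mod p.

Step 1: A = g^a mod p = 21^8 mod 59.
  21^1 mod 59 = 21
  21^2 mod 59 = (21 * 21) mod 59 = 28
  21^3 mod 59 = (28 * 21) mod 59 = 57
  21^4 mod 59 = (57 * 21) mod 59 = 17
  21^5 mod 59 = (17 * 21) mod 59 = 3
  21^6 mod 59 = (3 * 21) mod 59 = 4
  21^7 mod 59 = (4 * 21) mod 59 = 25
  21^8 mod 59 = (25 * 21) mod 59 = 53
Result: A = 53.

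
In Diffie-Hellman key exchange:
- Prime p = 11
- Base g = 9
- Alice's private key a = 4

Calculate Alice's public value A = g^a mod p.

Step 1: A = g^a mod p = 9^4 mod 11.
  9^1 mod 11 = 9
  9^2 mod 11 = (9 * 9) mod 11 = 4
  9^3 mod 11 = (4 * 9) mod 11 = 3
  9^4 mod 11 = (3 * 9) mod 11 = 5
Result: A = 5.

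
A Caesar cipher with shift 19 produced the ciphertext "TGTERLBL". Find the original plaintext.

Step 1: Reverse the shift by subtracting 19 from each letter position.
  T (position 19) -> position (19-19) mod 26 = 0 -> A
  G (position 6) -> position (6-19) mod 26 = 13 -> N
  T (position 19) -> position (19-19) mod 26 = 0 -> A
  E (position 4) -> position (4-19) mod 26 = 11 -> L
  R (position 17) -> position (17-19) mod 26 = 24 -> Y
  L (position 11) -> position (11-19) mod 26 = 18 -> S
  B (position 1) -> position (1-19) mod 26 = 8 -> I
  L (position 11) -> position (11-19) mod 26 = 18 -> S
Decrypted message: ANALYSIS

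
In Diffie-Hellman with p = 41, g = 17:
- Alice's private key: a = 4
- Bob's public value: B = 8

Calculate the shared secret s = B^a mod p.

Step 1: s = B^a mod p = 8^4 mod 41.
  8^1 mod 41 = 8
  8^2 mod 41 = (8 * 8) mod 41 = 23
  8^3 mod 41 = (23 * 8) mod 41 = 20
  8^4 mod 41 = (20 * 8) mod 41 = 37
Result: shared secret = 37.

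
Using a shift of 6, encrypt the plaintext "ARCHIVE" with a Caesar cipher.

Step 1: For each letter, shift forward by 6 positions (mod 26).
  A (position 0) -> position (0+6) mod 26 = 6 -> G
  R (position 17) -> position (17+6) mod 26 = 23 -> X
  C (position 2) -> position (2+6) mod 26 = 8 -> I
  H (position 7) -> position (7+6) mod 26 = 13 -> N
  I (position 8) -> position (8+6) mod 26 = 14 -> O
  V (position 21) -> position (21+6) mod 26 = 1 -> B
  E (position 4) -> position (4+6) mod 26 = 10 -> K
Result: GXINOBK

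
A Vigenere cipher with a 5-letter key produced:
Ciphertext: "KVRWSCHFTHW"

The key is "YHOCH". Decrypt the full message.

Step 1: Key 'YHOCH' has length 5. Extended key: YHOCHYHOCHY
Step 2: Decrypt each position:
  K(10) - Y(24) = 12 = M
  V(21) - H(7) = 14 = O
  R(17) - O(14) = 3 = D
  W(22) - C(2) = 20 = U
  S(18) - H(7) = 11 = L
  C(2) - Y(24) = 4 = E
  H(7) - H(7) = 0 = A
  F(5) - O(14) = 17 = R
  T(19) - C(2) = 17 = R
  H(7) - H(7) = 0 = A
  W(22) - Y(24) = 24 = Y
Plaintext: MODULEARRAY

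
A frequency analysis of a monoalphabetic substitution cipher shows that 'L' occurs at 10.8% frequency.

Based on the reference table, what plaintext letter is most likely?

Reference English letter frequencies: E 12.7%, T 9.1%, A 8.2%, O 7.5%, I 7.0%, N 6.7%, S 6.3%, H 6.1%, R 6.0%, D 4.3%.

Step 1: The observed frequency is 10.8%.
Step 2: Compare with English frequencies:
  E: 12.7% (difference: 1.9%)
  T: 9.1% (difference: 1.7%) <-- closest
  A: 8.2% (difference: 2.6%)
  O: 7.5% (difference: 3.3%)
  I: 7.0% (difference: 3.8%)
  N: 6.7% (difference: 4.1%)
  S: 6.3% (difference: 4.5%)
  H: 6.1% (difference: 4.7%)
  R: 6.0% (difference: 4.8%)
  D: 4.3% (difference: 6.5%)
Step 3: 'L' most likely represents 'T' (frequency 9.1%).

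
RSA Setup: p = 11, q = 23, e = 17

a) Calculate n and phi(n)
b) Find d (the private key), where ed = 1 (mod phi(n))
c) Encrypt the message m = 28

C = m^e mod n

Step 1: n = 11 * 23 = 253.
Step 2: phi(n) = (11-1)(23-1) = 10 * 22 = 220.
Step 3: Find d = 17^(-1) mod 220 = 13.
  Verify: 17 * 13 = 221 = 1 (mod 220).
Step 4: C = 28^17 mod 253 = 107.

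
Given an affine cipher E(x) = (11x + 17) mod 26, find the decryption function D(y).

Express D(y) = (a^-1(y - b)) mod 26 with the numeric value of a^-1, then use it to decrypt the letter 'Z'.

Step 1: Find a^-1, the modular inverse of 11 mod 26.
Step 2: We need 11 * a^-1 = 1 (mod 26).
Step 3: 11 * 19 = 209 = 8 * 26 + 1, so a^-1 = 19.
Step 4: D(y) = 19(y - 17) mod 26.
Step 5: Apply to 'Z' (y = 25): D(25) = 19 * (25 - 17) mod 26 = 19 * 8 mod 26 = 22 -> 'W'.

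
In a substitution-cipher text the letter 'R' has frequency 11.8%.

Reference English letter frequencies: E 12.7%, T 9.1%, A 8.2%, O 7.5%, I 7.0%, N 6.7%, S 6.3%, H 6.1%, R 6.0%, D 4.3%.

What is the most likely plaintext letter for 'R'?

Step 1: The observed frequency is 11.8%.
Step 2: Compare with English frequencies:
  E: 12.7% (difference: 0.9%) <-- closest
  T: 9.1% (difference: 2.7%)
  A: 8.2% (difference: 3.6%)
  O: 7.5% (difference: 4.3%)
  I: 7.0% (difference: 4.8%)
  N: 6.7% (difference: 5.1%)
  S: 6.3% (difference: 5.5%)
  H: 6.1% (difference: 5.7%)
  R: 6.0% (difference: 5.8%)
  D: 4.3% (difference: 7.5%)
Step 3: 'R' most likely represents 'E' (frequency 12.7%).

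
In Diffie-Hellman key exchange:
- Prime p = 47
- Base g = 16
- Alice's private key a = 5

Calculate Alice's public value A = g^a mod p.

Step 1: A = g^a mod p = 16^5 mod 47.
  16^1 mod 47 = 16
  16^2 mod 47 = (16 * 16) mod 47 = 21
  16^3 mod 47 = (21 * 16) mod 47 = 7
  16^4 mod 47 = (7 * 16) mod 47 = 18
  16^5 mod 47 = (18 * 16) mod 47 = 6
Result: A = 6.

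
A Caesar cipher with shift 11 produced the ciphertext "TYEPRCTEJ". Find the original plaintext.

Step 1: Reverse the shift by subtracting 11 from each letter position.
  T (position 19) -> position (19-11) mod 26 = 8 -> I
  Y (position 24) -> position (24-11) mod 26 = 13 -> N
  E (position 4) -> position (4-11) mod 26 = 19 -> T
  P (position 15) -> position (15-11) mod 26 = 4 -> E
  R (position 17) -> position (17-11) mod 26 = 6 -> G
  C (position 2) -> position (2-11) mod 26 = 17 -> R
  T (position 19) -> position (19-11) mod 26 = 8 -> I
  E (position 4) -> position (4-11) mod 26 = 19 -> T
  J (position 9) -> position (9-11) mod 26 = 24 -> Y
Decrypted message: INTEGRITY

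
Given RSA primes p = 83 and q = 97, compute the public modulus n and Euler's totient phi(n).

Step 1: n = p * q = 83 * 97 = 8051.
Step 2: phi(n) = (p-1)(q-1) = 82 * 96 = 7872.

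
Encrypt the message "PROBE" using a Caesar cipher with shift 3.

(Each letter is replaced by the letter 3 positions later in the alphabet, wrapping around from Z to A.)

Step 1: For each letter, shift forward by 3 positions (mod 26).
  P (position 15) -> position (15+3) mod 26 = 18 -> S
  R (position 17) -> position (17+3) mod 26 = 20 -> U
  O (position 14) -> position (14+3) mod 26 = 17 -> R
  B (position 1) -> position (1+3) mod 26 = 4 -> E
  E (position 4) -> position (4+3) mod 26 = 7 -> H
Result: SUREH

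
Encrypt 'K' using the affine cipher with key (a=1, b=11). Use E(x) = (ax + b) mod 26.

Step 1: Convert 'K' to number: x = 10.
Step 2: E(10) = (1 * 10 + 11) mod 26 = 21 mod 26 = 21.
Step 3: Convert 21 back to letter: V.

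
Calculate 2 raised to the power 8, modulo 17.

Step 1: Compute 2^8 mod 17 step by step, reducing modulo 17 at each step.
  2^1 mod 17 = 2
  2^2 mod 17 = (2 * 2) mod 17 = 4
  2^3 mod 17 = (4 * 2) mod 17 = 8
  2^4 mod 17 = (8 * 2) mod 17 = 16
  2^5 mod 17 = (16 * 2) mod 17 = 15
  2^6 mod 17 = (15 * 2) mod 17 = 13
  2^7 mod 17 = (13 * 2) mod 17 = 9
  2^8 mod 17 = (9 * 2) mod 17 = 1
Step 2: Result = 1.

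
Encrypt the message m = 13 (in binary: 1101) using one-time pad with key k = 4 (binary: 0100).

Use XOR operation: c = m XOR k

Step 1: Write out the XOR operation bit by bit:
  Message: 1101
  Key:     0100
  XOR:     1001
Step 2: Convert to decimal: 1001 = 9.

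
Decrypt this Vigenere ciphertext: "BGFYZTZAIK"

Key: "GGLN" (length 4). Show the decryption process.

Step 1: Key 'GGLN' has length 4. Extended key: GGLNGGLNGG
Step 2: Decrypt each position:
  B(1) - G(6) = 21 = V
  G(6) - G(6) = 0 = A
  F(5) - L(11) = 20 = U
  Y(24) - N(13) = 11 = L
  Z(25) - G(6) = 19 = T
  T(19) - G(6) = 13 = N
  Z(25) - L(11) = 14 = O
  A(0) - N(13) = 13 = N
  I(8) - G(6) = 2 = C
  K(10) - G(6) = 4 = E
Plaintext: VAULTNONCE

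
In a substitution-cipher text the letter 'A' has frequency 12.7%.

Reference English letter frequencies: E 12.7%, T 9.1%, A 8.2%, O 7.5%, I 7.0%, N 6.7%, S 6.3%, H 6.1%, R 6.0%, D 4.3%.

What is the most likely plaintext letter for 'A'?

Step 1: The observed frequency is 12.7%.
Step 2: Compare with English frequencies:
  E: 12.7% (difference: 0.0%) <-- closest
  T: 9.1% (difference: 3.6%)
  A: 8.2% (difference: 4.5%)
  O: 7.5% (difference: 5.2%)
  I: 7.0% (difference: 5.7%)
  N: 6.7% (difference: 6.0%)
  S: 6.3% (difference: 6.4%)
  H: 6.1% (difference: 6.6%)
  R: 6.0% (difference: 6.7%)
  D: 4.3% (difference: 8.4%)
Step 3: 'A' most likely represents 'E' (frequency 12.7%).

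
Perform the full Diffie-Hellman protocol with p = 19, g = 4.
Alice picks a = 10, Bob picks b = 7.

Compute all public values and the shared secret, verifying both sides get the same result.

Step 1: A = g^a mod p = 4^10 mod 19 = 4.
Step 2: B = g^b mod p = 4^7 mod 19 = 6.
Step 3: Alice computes s = B^a mod p = 6^10 mod 19 = 6.
Step 4: Bob computes s = A^b mod p = 4^7 mod 19 = 6.
Both sides agree: shared secret = 6.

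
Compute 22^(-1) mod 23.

Step 1: We need x such that 22 * x = 1 (mod 23).
Step 2: Using the extended Euclidean algorithm or trial:
  22 * 22 = 484 = 21 * 23 + 1.
Step 3: Since 484 mod 23 = 1, the inverse is x = 22.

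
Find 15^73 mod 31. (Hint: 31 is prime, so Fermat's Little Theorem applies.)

Step 1: Since 31 is prime, by Fermat's Little Theorem: 15^30 = 1 (mod 31).
Step 2: Reduce exponent: 73 mod 30 = 13.
Step 3: So 15^73 = 15^13 (mod 31).
Step 4: 15^13 mod 31 = 27.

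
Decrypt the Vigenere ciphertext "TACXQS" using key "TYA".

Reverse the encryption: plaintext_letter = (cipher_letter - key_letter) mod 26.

Step 1: Extend key: TYATYA
Step 2: Decrypt each letter (c - k) mod 26:
  T(19) - T(19) = (19-19) mod 26 = 0 = A
  A(0) - Y(24) = (0-24) mod 26 = 2 = C
  C(2) - A(0) = (2-0) mod 26 = 2 = C
  X(23) - T(19) = (23-19) mod 26 = 4 = E
  Q(16) - Y(24) = (16-24) mod 26 = 18 = S
  S(18) - A(0) = (18-0) mod 26 = 18 = S
Plaintext: ACCESS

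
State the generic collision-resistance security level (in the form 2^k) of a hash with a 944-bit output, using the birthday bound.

Step 1: The birthday paradox gives collision probability ~50% after sqrt(2^n) = 2^(n/2) hashes.
Step 2: For 944-bit output: 2^(944/2) = 2^472.
Step 3: Approximately 2^472 hash computations needed.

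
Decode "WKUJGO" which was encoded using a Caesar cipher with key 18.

Step 1: Reverse the shift by subtracting 18 from each letter position.
  W (position 22) -> position (22-18) mod 26 = 4 -> E
  K (position 10) -> position (10-18) mod 26 = 18 -> S
  U (position 20) -> position (20-18) mod 26 = 2 -> C
  J (position 9) -> position (9-18) mod 26 = 17 -> R
  G (position 6) -> position (6-18) mod 26 = 14 -> O
  O (position 14) -> position (14-18) mod 26 = 22 -> W
Decrypted message: ESCROW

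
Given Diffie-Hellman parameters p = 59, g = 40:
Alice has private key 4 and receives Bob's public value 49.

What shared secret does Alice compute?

Step 1: s = B^a mod p = 49^4 mod 59.
  49^1 mod 59 = 49
  49^2 mod 59 = (49 * 49) mod 59 = 41
  49^3 mod 59 = (41 * 49) mod 59 = 3
  49^4 mod 59 = (3 * 49) mod 59 = 29
Result: shared secret = 29.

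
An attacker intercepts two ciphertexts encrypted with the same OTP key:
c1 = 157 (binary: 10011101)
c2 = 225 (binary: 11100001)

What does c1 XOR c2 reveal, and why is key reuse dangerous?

Step 1: c1 XOR c2 = (m1 XOR k) XOR (m2 XOR k).
Step 2: By XOR associativity/commutativity: = m1 XOR m2 XOR k XOR k = m1 XOR m2.
Step 3: 10011101 XOR 11100001 = 01111100 = 124.
Step 4: The key cancels out! An attacker learns m1 XOR m2 = 124, revealing the relationship between plaintexts.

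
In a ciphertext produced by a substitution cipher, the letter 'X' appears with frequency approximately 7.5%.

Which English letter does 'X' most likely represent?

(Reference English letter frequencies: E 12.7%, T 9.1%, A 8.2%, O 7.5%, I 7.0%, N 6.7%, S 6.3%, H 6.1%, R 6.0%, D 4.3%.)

Step 1: The observed frequency is 7.5%.
Step 2: Compare with English frequencies:
  E: 12.7% (difference: 5.2%)
  T: 9.1% (difference: 1.6%)
  A: 8.2% (difference: 0.7%)
  O: 7.5% (difference: 0.0%) <-- closest
  I: 7.0% (difference: 0.5%)
  N: 6.7% (difference: 0.8%)
  S: 6.3% (difference: 1.2%)
  H: 6.1% (difference: 1.4%)
  R: 6.0% (difference: 1.5%)
  D: 4.3% (difference: 3.2%)
Step 3: 'X' most likely represents 'O' (frequency 7.5%).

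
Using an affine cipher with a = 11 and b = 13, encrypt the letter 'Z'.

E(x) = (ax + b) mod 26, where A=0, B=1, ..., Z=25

Step 1: Convert 'Z' to number: x = 25.
Step 2: E(25) = (11 * 25 + 13) mod 26 = 288 mod 26 = 2.
Step 3: Convert 2 back to letter: C.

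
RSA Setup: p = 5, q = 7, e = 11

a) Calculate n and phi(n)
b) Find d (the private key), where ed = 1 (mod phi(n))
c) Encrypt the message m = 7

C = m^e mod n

Step 1: n = 5 * 7 = 35.
Step 2: phi(n) = (5-1)(7-1) = 4 * 6 = 24.
Step 3: Find d = 11^(-1) mod 24 = 11.
  Verify: 11 * 11 = 121 = 1 (mod 24).
Step 4: C = 7^11 mod 35 = 28.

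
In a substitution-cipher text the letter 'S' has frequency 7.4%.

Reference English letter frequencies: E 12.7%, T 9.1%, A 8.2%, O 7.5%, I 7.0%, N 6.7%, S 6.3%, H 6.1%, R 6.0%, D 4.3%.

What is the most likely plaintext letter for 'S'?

Step 1: The observed frequency is 7.4%.
Step 2: Compare with English frequencies:
  E: 12.7% (difference: 5.3%)
  T: 9.1% (difference: 1.7%)
  A: 8.2% (difference: 0.8%)
  O: 7.5% (difference: 0.1%) <-- closest
  I: 7.0% (difference: 0.4%)
  N: 6.7% (difference: 0.7%)
  S: 6.3% (difference: 1.1%)
  H: 6.1% (difference: 1.3%)
  R: 6.0% (difference: 1.4%)
  D: 4.3% (difference: 3.1%)
Step 3: 'S' most likely represents 'O' (frequency 7.5%).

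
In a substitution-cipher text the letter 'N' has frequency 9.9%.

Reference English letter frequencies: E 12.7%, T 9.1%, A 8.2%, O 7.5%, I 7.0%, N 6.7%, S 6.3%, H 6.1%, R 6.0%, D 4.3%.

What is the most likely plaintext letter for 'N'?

Step 1: The observed frequency is 9.9%.
Step 2: Compare with English frequencies:
  E: 12.7% (difference: 2.8%)
  T: 9.1% (difference: 0.8%) <-- closest
  A: 8.2% (difference: 1.7%)
  O: 7.5% (difference: 2.4%)
  I: 7.0% (difference: 2.9%)
  N: 6.7% (difference: 3.2%)
  S: 6.3% (difference: 3.6%)
  H: 6.1% (difference: 3.8%)
  R: 6.0% (difference: 3.9%)
  D: 4.3% (difference: 5.6%)
Step 3: 'N' most likely represents 'T' (frequency 9.1%).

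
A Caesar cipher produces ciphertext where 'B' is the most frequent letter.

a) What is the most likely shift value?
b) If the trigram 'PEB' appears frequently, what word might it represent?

Step 1: In English, 'E' is the most frequent letter (12.7%).
Step 2: The most frequent ciphertext letter is 'B' (position 1).
Step 3: Shift = (1 - 4) mod 26 = 23.
Step 4: Decrypt 'PEB' by shifting back 23:
  P -> S
  E -> H
  B -> E
Step 5: 'PEB' decrypts to 'SHE'.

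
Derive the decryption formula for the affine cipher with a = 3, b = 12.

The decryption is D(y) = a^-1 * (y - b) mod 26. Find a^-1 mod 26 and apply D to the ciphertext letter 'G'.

Step 1: Find a^-1, the modular inverse of 3 mod 26.
Step 2: We need 3 * a^-1 = 1 (mod 26).
Step 3: 3 * 9 = 27 = 1 * 26 + 1, so a^-1 = 9.
Step 4: D(y) = 9(y - 12) mod 26.
Step 5: Apply to 'G' (y = 6): D(6) = 9 * (6 - 12) mod 26 = 9 * -6 mod 26 = 24 -> 'Y'.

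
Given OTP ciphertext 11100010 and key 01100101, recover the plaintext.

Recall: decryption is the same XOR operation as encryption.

Step 1: XOR ciphertext with key:
  Ciphertext: 11100010
  Key:        01100101
  XOR:        10000111
Step 2: Plaintext = 10000111 = 135 in decimal.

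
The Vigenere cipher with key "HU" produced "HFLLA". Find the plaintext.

Step 1: Extend key: HUHUH
Step 2: Decrypt each letter (c - k) mod 26:
  H(7) - H(7) = (7-7) mod 26 = 0 = A
  F(5) - U(20) = (5-20) mod 26 = 11 = L
  L(11) - H(7) = (11-7) mod 26 = 4 = E
  L(11) - U(20) = (11-20) mod 26 = 17 = R
  A(0) - H(7) = (0-7) mod 26 = 19 = T
Plaintext: ALERT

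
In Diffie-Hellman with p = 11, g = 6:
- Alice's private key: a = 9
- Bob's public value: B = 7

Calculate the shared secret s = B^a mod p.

Step 1: s = B^a mod p = 7^9 mod 11.
  7^1 mod 11 = 7
  7^2 mod 11 = (7 * 7) mod 11 = 5
  7^3 mod 11 = (5 * 7) mod 11 = 2
  7^4 mod 11 = (2 * 7) mod 11 = 3
  7^5 mod 11 = (3 * 7) mod 11 = 10
  7^6 mod 11 = (10 * 7) mod 11 = 4
  7^7 mod 11 = (4 * 7) mod 11 = 6
  7^8 mod 11 = (6 * 7) mod 11 = 9
  7^9 mod 11 = (9 * 7) mod 11 = 8
Result: shared secret = 8.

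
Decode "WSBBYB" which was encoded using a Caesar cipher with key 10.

Step 1: Reverse the shift by subtracting 10 from each letter position.
  W (position 22) -> position (22-10) mod 26 = 12 -> M
  S (position 18) -> position (18-10) mod 26 = 8 -> I
  B (position 1) -> position (1-10) mod 26 = 17 -> R
  B (position 1) -> position (1-10) mod 26 = 17 -> R
  Y (position 24) -> position (24-10) mod 26 = 14 -> O
  B (position 1) -> position (1-10) mod 26 = 17 -> R
Decrypted message: MIRROR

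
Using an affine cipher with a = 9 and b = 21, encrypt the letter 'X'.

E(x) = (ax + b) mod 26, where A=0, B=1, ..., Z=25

Step 1: Convert 'X' to number: x = 23.
Step 2: E(23) = (9 * 23 + 21) mod 26 = 228 mod 26 = 20.
Step 3: Convert 20 back to letter: U.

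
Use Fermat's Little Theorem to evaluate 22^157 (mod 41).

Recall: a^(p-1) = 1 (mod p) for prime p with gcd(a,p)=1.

Step 1: Since 41 is prime, by Fermat's Little Theorem: 22^40 = 1 (mod 41).
Step 2: Reduce exponent: 157 mod 40 = 37.
Step 3: So 22^157 = 22^37 (mod 41).
Step 4: 22^37 mod 41 = 17.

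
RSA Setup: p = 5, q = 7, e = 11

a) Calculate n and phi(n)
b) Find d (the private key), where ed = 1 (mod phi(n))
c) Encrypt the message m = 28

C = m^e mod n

Step 1: n = 5 * 7 = 35.
Step 2: phi(n) = (5-1)(7-1) = 4 * 6 = 24.
Step 3: Find d = 11^(-1) mod 24 = 11.
  Verify: 11 * 11 = 121 = 1 (mod 24).
Step 4: C = 28^11 mod 35 = 7.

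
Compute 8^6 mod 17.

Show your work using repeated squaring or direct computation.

Step 1: Compute 8^6 mod 17 step by step, reducing modulo 17 at each step.
  8^1 mod 17 = 8
  8^2 mod 17 = (8 * 8) mod 17 = 13
  8^3 mod 17 = (13 * 8) mod 17 = 2
  8^4 mod 17 = (2 * 8) mod 17 = 16
  8^5 mod 17 = (16 * 8) mod 17 = 9
  8^6 mod 17 = (9 * 8) mod 17 = 4
Step 2: Result = 4.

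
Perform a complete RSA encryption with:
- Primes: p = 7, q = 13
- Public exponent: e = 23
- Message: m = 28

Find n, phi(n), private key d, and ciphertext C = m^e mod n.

Step 1: n = 7 * 13 = 91.
Step 2: phi(n) = (7-1)(13-1) = 6 * 12 = 72.
Step 3: Find d = 23^(-1) mod 72 = 47.
  Verify: 23 * 47 = 1081 = 1 (mod 72).
Step 4: C = 28^23 mod 91 = 7.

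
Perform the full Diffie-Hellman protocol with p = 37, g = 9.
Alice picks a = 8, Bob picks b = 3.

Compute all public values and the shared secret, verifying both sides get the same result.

Step 1: A = g^a mod p = 9^8 mod 37 = 33.
Step 2: B = g^b mod p = 9^3 mod 37 = 26.
Step 3: Alice computes s = B^a mod p = 26^8 mod 37 = 10.
Step 4: Bob computes s = A^b mod p = 33^3 mod 37 = 10.
Both sides agree: shared secret = 10.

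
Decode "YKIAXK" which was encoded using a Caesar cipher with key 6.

Step 1: Reverse the shift by subtracting 6 from each letter position.
  Y (position 24) -> position (24-6) mod 26 = 18 -> S
  K (position 10) -> position (10-6) mod 26 = 4 -> E
  I (position 8) -> position (8-6) mod 26 = 2 -> C
  A (position 0) -> position (0-6) mod 26 = 20 -> U
  X (position 23) -> position (23-6) mod 26 = 17 -> R
  K (position 10) -> position (10-6) mod 26 = 4 -> E
Decrypted message: SECURE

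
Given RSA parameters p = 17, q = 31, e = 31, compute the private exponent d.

Step 1: n = 17 * 31 = 527.
Step 2: phi(n) = 16 * 30 = 480.
Step 3: Find d such that 31 * d = 1 (mod 480).
Step 4: d = 31^(-1) mod 480 = 31.
Verification: 31 * 31 = 961 = 2 * 480 + 1.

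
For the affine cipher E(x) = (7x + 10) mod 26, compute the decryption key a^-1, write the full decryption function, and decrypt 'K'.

Step 1: Find a^-1, the modular inverse of 7 mod 26.
Step 2: We need 7 * a^-1 = 1 (mod 26).
Step 3: 7 * 15 = 105 = 4 * 26 + 1, so a^-1 = 15.
Step 4: D(y) = 15(y - 10) mod 26.
Step 5: Apply to 'K' (y = 10): D(10) = 15 * (10 - 10) mod 26 = 15 * 0 mod 26 = 0 -> 'A'.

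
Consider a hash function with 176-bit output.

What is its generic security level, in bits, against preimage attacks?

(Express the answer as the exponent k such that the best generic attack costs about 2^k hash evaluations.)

Step 1: The hash has a 176-bit output.
Step 2: Preimage resistance means: given a digest h(x), it should be infeasible to find any input that hashes to it.
With a 176-bit output there are 2^176 possible digests, so a generic brute-force preimage search costs about 2^176 evaluations.
Step 3: Security level = 176 bits.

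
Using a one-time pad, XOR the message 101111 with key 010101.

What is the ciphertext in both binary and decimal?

Step 1: Write out the XOR operation bit by bit:
  Message: 101111
  Key:     010101
  XOR:     111010
Step 2: Convert to decimal: 111010 = 58.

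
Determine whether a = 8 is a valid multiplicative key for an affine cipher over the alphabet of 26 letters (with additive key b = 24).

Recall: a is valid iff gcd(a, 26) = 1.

Step 1: Compute gcd(8, 26).
Step 2: gcd(8, 26) = 2.
Since gcd = 2 != 1, 8 shares a common factor with 26, so it cannot be used.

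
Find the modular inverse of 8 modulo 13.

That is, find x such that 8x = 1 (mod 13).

Step 1: We need x such that 8 * x = 1 (mod 13).
Step 2: Using the extended Euclidean algorithm or trial:
  8 * 5 = 40 = 3 * 13 + 1.
Step 3: Since 40 mod 13 = 1, the inverse is x = 5.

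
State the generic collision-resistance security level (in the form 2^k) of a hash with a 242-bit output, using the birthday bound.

Step 1: The birthday paradox gives collision probability ~50% after sqrt(2^n) = 2^(n/2) hashes.
Step 2: For 242-bit output: 2^(242/2) = 2^121.
Step 3: Approximately 2^121 hash computations needed.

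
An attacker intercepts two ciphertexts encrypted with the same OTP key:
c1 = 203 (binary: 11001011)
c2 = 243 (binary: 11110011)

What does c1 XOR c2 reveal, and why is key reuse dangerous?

Step 1: c1 XOR c2 = (m1 XOR k) XOR (m2 XOR k).
Step 2: By XOR associativity/commutativity: = m1 XOR m2 XOR k XOR k = m1 XOR m2.
Step 3: 11001011 XOR 11110011 = 00111000 = 56.
Step 4: The key cancels out! An attacker learns m1 XOR m2 = 56, revealing the relationship between plaintexts.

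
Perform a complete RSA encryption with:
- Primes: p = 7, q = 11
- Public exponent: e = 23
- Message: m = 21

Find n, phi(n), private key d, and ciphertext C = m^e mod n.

Step 1: n = 7 * 11 = 77.
Step 2: phi(n) = (7-1)(11-1) = 6 * 10 = 60.
Step 3: Find d = 23^(-1) mod 60 = 47.
  Verify: 23 * 47 = 1081 = 1 (mod 60).
Step 4: C = 21^23 mod 77 = 21.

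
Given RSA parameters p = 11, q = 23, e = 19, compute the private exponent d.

Step 1: n = 11 * 23 = 253.
Step 2: phi(n) = 10 * 22 = 220.
Step 3: Find d such that 19 * d = 1 (mod 220).
Step 4: d = 19^(-1) mod 220 = 139.
Verification: 19 * 139 = 2641 = 12 * 220 + 1.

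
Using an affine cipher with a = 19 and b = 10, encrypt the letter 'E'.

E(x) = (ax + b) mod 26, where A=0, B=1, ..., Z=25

Step 1: Convert 'E' to number: x = 4.
Step 2: E(4) = (19 * 4 + 10) mod 26 = 86 mod 26 = 8.
Step 3: Convert 8 back to letter: I.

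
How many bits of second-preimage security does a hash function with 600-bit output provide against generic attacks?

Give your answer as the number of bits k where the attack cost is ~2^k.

Step 1: The hash has a 600-bit output.
Step 2: Second-preimage resistance means: given a specific input x, it should be infeasible to find a different y with h(y) = h(x).
With a 600-bit output, a generic search for a second preimage costs about 2^600 evaluations (each trial matches the fixed target with probability 2^-600).
Step 3: Security level = 600 bits.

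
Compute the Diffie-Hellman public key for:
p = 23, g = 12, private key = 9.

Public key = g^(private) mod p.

Step 1: A = g^a mod p = 12^9 mod 23.
  12^1 mod 23 = 12
  12^2 mod 23 = (12 * 12) mod 23 = 6
  12^3 mod 23 = (6 * 12) mod 23 = 3
  12^4 mod 23 = (3 * 12) mod 23 = 13
  12^5 mod 23 = (13 * 12) mod 23 = 18
  12^6 mod 23 = (18 * 12) mod 23 = 9
  12^7 mod 23 = (9 * 12) mod 23 = 16
  12^8 mod 23 = (16 * 12) mod 23 = 8
  12^9 mod 23 = (8 * 12) mod 23 = 4
Result: A = 4.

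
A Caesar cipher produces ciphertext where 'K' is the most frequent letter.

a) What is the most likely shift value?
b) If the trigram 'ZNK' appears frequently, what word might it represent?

Step 1: In English, 'E' is the most frequent letter (12.7%).
Step 2: The most frequent ciphertext letter is 'K' (position 10).
Step 3: Shift = (10 - 4) mod 26 = 6.
Step 4: Decrypt 'ZNK' by shifting back 6:
  Z -> T
  N -> H
  K -> E
Step 5: 'ZNK' decrypts to 'THE'.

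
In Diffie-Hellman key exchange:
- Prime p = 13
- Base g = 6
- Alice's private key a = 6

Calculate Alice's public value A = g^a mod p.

Step 1: A = g^a mod p = 6^6 mod 13.
  6^1 mod 13 = 6
  6^2 mod 13 = (6 * 6) mod 13 = 10
  6^3 mod 13 = (10 * 6) mod 13 = 8
  6^4 mod 13 = (8 * 6) mod 13 = 9
  6^5 mod 13 = (9 * 6) mod 13 = 2
  6^6 mod 13 = (2 * 6) mod 13 = 12
Result: A = 12.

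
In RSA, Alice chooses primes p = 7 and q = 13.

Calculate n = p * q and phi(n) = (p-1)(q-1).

Step 1: n = p * q = 7 * 13 = 91.
Step 2: phi(n) = (p-1)(q-1) = 6 * 12 = 72.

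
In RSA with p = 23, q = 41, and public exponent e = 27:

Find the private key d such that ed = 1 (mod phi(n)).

Step 1: n = 23 * 41 = 943.
Step 2: phi(n) = 22 * 40 = 880.
Step 3: Find d such that 27 * d = 1 (mod 880).
Step 4: d = 27^(-1) mod 880 = 163.
Verification: 27 * 163 = 4401 = 5 * 880 + 1.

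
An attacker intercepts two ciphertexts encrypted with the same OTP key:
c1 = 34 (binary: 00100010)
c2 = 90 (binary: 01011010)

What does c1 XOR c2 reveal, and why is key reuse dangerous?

Step 1: c1 XOR c2 = (m1 XOR k) XOR (m2 XOR k).
Step 2: By XOR associativity/commutativity: = m1 XOR m2 XOR k XOR k = m1 XOR m2.
Step 3: 00100010 XOR 01011010 = 01111000 = 120.
Step 4: The key cancels out! An attacker learns m1 XOR m2 = 120, revealing the relationship between plaintexts.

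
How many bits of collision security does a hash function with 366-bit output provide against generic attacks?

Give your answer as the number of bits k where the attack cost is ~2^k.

Step 1: The hash has a 366-bit output.
Step 2: Collision resistance means it should be infeasible to find any x != y with h(x) = h(y).
By the birthday bound, a generic collision search succeeds after about sqrt(2^366) = 2^(366/2) = 2^183 evaluations.
Step 3: Security level = 183 bits.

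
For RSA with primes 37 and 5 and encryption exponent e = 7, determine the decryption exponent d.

Step 1: n = 37 * 5 = 185.
Step 2: phi(n) = 36 * 4 = 144.
Step 3: Find d such that 7 * d = 1 (mod 144).
Step 4: d = 7^(-1) mod 144 = 103.
Verification: 7 * 103 = 721 = 5 * 144 + 1.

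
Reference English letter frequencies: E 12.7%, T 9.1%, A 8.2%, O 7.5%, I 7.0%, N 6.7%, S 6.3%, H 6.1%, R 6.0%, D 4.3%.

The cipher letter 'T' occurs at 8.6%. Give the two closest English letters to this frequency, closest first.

Step 1: Observed frequency of 'T' is 8.6%.
Step 2: Compute distances to each reference frequency and sort:
  A (8.2%): difference = 0.4% <-- BEST
  T (9.1%): difference = 0.5% <-- RUNNER-UP
  O (7.5%): difference = 1.1%
  I (7.0%): difference = 1.6%
  N (6.7%): difference = 1.9%
Step 3: Most likely is 'A' (8.2%, diff 0.4%); second most likely is 'T' (9.1%, diff 0.5%).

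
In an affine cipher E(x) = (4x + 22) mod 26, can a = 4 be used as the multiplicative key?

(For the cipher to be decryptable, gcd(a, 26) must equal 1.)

Step 1: Compute gcd(4, 26).
Step 2: gcd(4, 26) = 2.
Since gcd = 2 != 1, 4 shares a common factor with 26, so it cannot be used.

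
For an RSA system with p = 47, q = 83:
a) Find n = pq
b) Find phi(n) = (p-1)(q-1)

Step 1: n = p * q = 47 * 83 = 3901.
Step 2: phi(n) = (p-1)(q-1) = 46 * 82 = 3772.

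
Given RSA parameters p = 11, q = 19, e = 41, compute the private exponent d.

Step 1: n = 11 * 19 = 209.
Step 2: phi(n) = 10 * 18 = 180.
Step 3: Find d such that 41 * d = 1 (mod 180).
Step 4: d = 41^(-1) mod 180 = 101.
Verification: 41 * 101 = 4141 = 23 * 180 + 1.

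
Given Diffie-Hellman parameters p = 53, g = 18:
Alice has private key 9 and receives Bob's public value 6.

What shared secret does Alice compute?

Step 1: s = B^a mod p = 6^9 mod 53.
  6^1 mod 53 = 6
  6^2 mod 53 = (6 * 6) mod 53 = 36
  6^3 mod 53 = (36 * 6) mod 53 = 4
  6^4 mod 53 = (4 * 6) mod 53 = 24
  6^5 mod 53 = (24 * 6) mod 53 = 38
  6^6 mod 53 = (38 * 6) mod 53 = 16
  6^7 mod 53 = (16 * 6) mod 53 = 43
  6^8 mod 53 = (43 * 6) mod 53 = 46
  6^9 mod 53 = (46 * 6) mod 53 = 11
Result: shared secret = 11.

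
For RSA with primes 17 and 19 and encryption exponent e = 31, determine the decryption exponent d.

Step 1: n = 17 * 19 = 323.
Step 2: phi(n) = 16 * 18 = 288.
Step 3: Find d such that 31 * d = 1 (mod 288).
Step 4: d = 31^(-1) mod 288 = 223.
Verification: 31 * 223 = 6913 = 24 * 288 + 1.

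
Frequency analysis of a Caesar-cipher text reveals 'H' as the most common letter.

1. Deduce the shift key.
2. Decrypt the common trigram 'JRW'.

Step 1: In English, 'E' is the most frequent letter (12.7%).
Step 2: The most frequent ciphertext letter is 'H' (position 7).
Step 3: Shift = (7 - 4) mod 26 = 3.
Step 4: Decrypt 'JRW' by shifting back 3:
  J -> G
  R -> O
  W -> T
Step 5: 'JRW' decrypts to 'GOT'.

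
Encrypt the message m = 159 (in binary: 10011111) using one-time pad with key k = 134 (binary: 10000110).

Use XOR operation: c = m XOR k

Step 1: Write out the XOR operation bit by bit:
  Message: 10011111
  Key:     10000110
  XOR:     00011001
Step 2: Convert to decimal: 00011001 = 25.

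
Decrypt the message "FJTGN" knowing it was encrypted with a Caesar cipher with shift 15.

Step 1: Reverse the shift by subtracting 15 from each letter position.
  F (position 5) -> position (5-15) mod 26 = 16 -> Q
  J (position 9) -> position (9-15) mod 26 = 20 -> U
  T (position 19) -> position (19-15) mod 26 = 4 -> E
  G (position 6) -> position (6-15) mod 26 = 17 -> R
  N (position 13) -> position (13-15) mod 26 = 24 -> Y
Decrypted message: QUERY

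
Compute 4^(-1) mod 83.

Step 1: We need x such that 4 * x = 1 (mod 83).
Step 2: Using the extended Euclidean algorithm or trial:
  4 * 21 = 84 = 1 * 83 + 1.
Step 3: Since 84 mod 83 = 1, the inverse is x = 21.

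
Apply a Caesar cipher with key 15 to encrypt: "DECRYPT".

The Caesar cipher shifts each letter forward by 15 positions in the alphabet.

Step 1: For each letter, shift forward by 15 positions (mod 26).
  D (position 3) -> position (3+15) mod 26 = 18 -> S
  E (position 4) -> position (4+15) mod 26 = 19 -> T
  C (position 2) -> position (2+15) mod 26 = 17 -> R
  R (position 17) -> position (17+15) mod 26 = 6 -> G
  Y (position 24) -> position (24+15) mod 26 = 13 -> N
  P (position 15) -> position (15+15) mod 26 = 4 -> E
  T (position 19) -> position (19+15) mod 26 = 8 -> I
Result: STRGNEI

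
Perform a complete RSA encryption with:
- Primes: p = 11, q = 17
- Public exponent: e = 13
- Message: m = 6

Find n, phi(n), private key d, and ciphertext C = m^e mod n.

Step 1: n = 11 * 17 = 187.
Step 2: phi(n) = (11-1)(17-1) = 10 * 16 = 160.
Step 3: Find d = 13^(-1) mod 160 = 37.
  Verify: 13 * 37 = 481 = 1 (mod 160).
Step 4: C = 6^13 mod 187 = 95.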